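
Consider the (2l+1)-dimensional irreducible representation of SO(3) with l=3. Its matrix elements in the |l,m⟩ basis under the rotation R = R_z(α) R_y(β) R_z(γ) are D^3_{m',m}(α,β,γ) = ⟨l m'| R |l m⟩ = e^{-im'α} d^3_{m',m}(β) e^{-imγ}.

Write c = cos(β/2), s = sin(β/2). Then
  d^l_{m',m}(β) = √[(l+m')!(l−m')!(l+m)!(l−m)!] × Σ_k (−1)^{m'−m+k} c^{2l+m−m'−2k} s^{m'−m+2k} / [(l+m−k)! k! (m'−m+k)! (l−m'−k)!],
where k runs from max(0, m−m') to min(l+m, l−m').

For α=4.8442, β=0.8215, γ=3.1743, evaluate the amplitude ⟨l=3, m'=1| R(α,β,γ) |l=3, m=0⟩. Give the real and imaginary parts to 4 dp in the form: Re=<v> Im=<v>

First d^3_{1,0}(β=0.8215), then the phase factors e^{-i(1)α} and e^{-i(0)γ}:
c=cos(0.8215/2)=0.916822, s=sin(0.8215/2)=0.399297; N=√[24·2·6·6]=41.569219
k∈{0,1,2} keeps every argument non-negative
  k=0: (−1)^1·41.5692/(12)·0.9168^5·0.3993^1 = -0.896006
  k=1: (−1)^2·41.5692/(4)·0.9168^3·0.3993^3 = +0.509864
  k=2: (−1)^3·41.5692/(12)·0.9168^1·0.3993^5 = -0.032237
d^3_{1,0}(0.8215) = -0.896006 +0.509864 -0.032237 = -0.418379
Attach z-rotation phases: D = e^{-i(1)(4.8442)}·(-0.418379)·e^{-i(0)(3.1743)} = -0.054987-0.414749i

Re=-0.0550 Im=-0.4147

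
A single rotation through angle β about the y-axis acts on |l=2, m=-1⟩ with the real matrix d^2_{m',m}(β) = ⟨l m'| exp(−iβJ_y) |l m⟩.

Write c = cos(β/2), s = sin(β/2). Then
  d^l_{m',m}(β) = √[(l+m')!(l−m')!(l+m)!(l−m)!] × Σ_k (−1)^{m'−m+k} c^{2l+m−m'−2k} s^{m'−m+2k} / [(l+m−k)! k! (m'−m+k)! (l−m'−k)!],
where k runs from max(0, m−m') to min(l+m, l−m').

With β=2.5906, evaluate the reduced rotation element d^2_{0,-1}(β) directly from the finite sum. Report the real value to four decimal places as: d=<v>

d=0.5463

d^2_{0,-1}(β=2.5906) via Wigner's sum:
Half-angle: c=0.272025, s=0.962290. N=√(2·2·1·6)=4.898979
Admissible k: 0..1 (factorial args all ≥0)
  k=0: (−1)^1·4.8990/(2)·0.2720^3·0.9623^1 = -0.047447
  k=1: (−1)^2·4.8990/(2)·0.2720^1·0.9623^3 = +0.593748
d^2_{0,-1}(2.5906) = -0.047447 +0.593748 = +0.546301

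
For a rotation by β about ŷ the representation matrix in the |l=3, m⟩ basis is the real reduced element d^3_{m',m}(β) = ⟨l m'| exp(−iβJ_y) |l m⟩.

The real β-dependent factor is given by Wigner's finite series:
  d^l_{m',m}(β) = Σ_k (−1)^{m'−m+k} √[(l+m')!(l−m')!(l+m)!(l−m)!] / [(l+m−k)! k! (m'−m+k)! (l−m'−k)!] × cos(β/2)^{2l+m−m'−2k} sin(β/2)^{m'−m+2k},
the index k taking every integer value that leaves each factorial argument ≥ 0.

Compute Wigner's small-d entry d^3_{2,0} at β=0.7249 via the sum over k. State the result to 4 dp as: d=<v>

d=0.4506

d^3_{2,0}(β=0.7249) via Wigner's sum:
c=cos(0.7249/2)=0.935031, s=sin(0.7249/2)=0.354566; N=√[120·1·6·6]=65.726707
k: max(0,(0)−(2))=0 … min(3+(0),3−(2))=1
  k=0: (−1)^2·65.7267/(12)·0.9350^4·0.3546^2 = +0.526331
  k=1: (−1)^3·65.7267/(12)·0.9350^2·0.3546^4 = -0.075684
d^3_{2,0}(0.7249) = +0.526331 -0.075684 = +0.450648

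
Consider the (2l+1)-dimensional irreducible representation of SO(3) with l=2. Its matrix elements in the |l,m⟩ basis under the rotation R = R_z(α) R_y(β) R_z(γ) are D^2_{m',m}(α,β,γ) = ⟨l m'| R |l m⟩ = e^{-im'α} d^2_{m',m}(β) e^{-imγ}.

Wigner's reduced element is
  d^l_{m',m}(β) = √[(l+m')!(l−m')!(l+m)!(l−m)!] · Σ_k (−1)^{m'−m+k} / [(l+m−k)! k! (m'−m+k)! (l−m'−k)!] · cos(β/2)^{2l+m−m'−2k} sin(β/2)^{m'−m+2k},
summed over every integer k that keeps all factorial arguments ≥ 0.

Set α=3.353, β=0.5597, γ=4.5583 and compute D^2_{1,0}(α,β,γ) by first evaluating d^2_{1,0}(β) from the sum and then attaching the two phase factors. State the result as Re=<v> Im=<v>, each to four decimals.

Re=0.5388 Im=-0.1156

First d^2_{1,0}(β=0.5597), then the phase factors e^{-i(1)α} and e^{-i(0)γ}:
With c≡cos(β/2)=0.961097 and s≡sin(β/2)=0.276211, N=[6·1·2·2]^{1/2}=4.898979
k: max(0,(0)−(1))=0 … min(2+(0),2−(1))=1
  k=0: (−1)^1·4.8990/(2)·0.9611^3·0.2762^1 = -0.600646
  k=1: (−1)^2·4.8990/(2)·0.9611^1·0.2762^3 = +0.049610
d^2_{1,0}(0.5597) = -0.600646 +0.049610 = -0.551037
Attach z-rotation phases: D = e^{-i(1)(3.353)}·(-0.551037)·e^{-i(0)(4.5583)} = +0.538769-0.115627i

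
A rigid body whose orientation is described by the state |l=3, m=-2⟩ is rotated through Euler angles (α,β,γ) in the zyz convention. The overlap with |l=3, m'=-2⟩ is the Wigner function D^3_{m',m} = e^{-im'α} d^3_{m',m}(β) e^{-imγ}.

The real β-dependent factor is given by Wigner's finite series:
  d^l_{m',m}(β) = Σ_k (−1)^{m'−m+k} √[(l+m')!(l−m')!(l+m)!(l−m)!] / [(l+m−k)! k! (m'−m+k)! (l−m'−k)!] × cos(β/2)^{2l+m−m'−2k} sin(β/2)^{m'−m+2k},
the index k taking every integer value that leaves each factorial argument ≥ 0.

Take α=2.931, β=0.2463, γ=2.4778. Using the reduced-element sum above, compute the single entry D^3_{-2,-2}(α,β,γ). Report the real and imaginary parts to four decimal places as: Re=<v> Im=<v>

Re=-0.1562 Im=-0.8683

First d^3_{-2,-2}(β=0.2463), then the phase factors e^{-i(-2)α} and e^{-i(-2)γ}:
Half-angle: c=0.992427, s=0.122839. N=√(1·120·1·120)=120.000000
Admissible k: 0..1 (factorial args all ≥0)
  k=0: (−1)^0·120.0000/(120)·0.9924^6·0.1228^0 = +0.955411
  k=1: (−1)^1·120.0000/(24)·0.9924^4·0.1228^2 = -0.073187
d^3_{-2,-2}(0.2463) = +0.955411 -0.073187 = +0.882224
D = (+0.912605-0.408842i)·(+0.882224)·(+0.240820-0.970570i) = -0.156186-0.868289i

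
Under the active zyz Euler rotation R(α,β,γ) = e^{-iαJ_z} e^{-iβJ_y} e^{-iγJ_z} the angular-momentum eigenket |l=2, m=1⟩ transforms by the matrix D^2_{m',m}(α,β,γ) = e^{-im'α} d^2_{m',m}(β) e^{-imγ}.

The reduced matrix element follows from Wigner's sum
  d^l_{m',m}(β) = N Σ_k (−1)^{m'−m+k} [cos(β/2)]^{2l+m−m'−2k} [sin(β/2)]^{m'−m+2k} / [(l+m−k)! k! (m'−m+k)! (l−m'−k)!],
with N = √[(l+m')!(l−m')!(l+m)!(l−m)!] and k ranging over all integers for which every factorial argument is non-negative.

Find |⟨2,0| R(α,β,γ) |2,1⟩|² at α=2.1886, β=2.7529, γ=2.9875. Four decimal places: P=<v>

P=0.1845

D^2_{0,1}(2.1886,2.7529,2.9875) = e^{-i·0·2.1886}·d^2_{0,1}(2.7529)·e^{-i·1·2.9875}. Compute d first:
With c≡cos(β/2)=0.193125 and s≡sin(β/2)=0.981174, N=[2·2·6·1]^{1/2}=4.898979
k: max(0,(1)−(0))=1 … min(2+(1),2−(0))=2
  k=1: (−1)^0·4.8990/(2)·0.1931^3·0.9812^1 = +0.017312
  k=2: (−1)^1·4.8990/(2)·0.1931^1·0.9812^3 = -0.446841
d^2_{0,1}(2.7529) = +0.017312 -0.446841 = -0.429529
|D^2_{0,1}|² = |d^2_{0,1}(β)|² = (-0.429529)² = 0.184495 (the z-rotation phases have unit modulus)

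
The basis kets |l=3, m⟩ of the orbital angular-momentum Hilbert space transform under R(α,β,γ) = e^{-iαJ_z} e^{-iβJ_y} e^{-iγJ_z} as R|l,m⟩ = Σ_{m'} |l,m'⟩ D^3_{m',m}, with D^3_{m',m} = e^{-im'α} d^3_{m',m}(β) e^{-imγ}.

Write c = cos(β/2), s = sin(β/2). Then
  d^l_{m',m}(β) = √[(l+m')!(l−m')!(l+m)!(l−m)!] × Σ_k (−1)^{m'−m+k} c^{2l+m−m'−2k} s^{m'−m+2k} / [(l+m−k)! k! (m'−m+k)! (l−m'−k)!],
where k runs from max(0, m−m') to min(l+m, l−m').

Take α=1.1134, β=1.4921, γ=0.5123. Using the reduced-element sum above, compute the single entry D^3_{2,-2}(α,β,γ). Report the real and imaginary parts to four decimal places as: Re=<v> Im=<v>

Re=0.1710 Im=-0.4427

Split into d^3_{2,-2}(β=1.4921) × two z-phases.
Half-angle: c=0.734376, s=0.678743. N=√(120·1·1·120)=120.000000
Admissible k: 0..1 (factorial args all ≥0)
  k=0: (−1)^4·120.0000/(24)·0.7344^2·0.6787^4 = +0.572307
  k=1: (−1)^5·120.0000/(120)·0.7344^0·0.6787^6 = -0.097776
d^3_{2,-2}(1.4921) = +0.572307 -0.097776 = +0.474530
D = (-0.609955-0.792436i)·(+0.474530)·(+0.519441+0.854506i) = +0.170976-0.442658i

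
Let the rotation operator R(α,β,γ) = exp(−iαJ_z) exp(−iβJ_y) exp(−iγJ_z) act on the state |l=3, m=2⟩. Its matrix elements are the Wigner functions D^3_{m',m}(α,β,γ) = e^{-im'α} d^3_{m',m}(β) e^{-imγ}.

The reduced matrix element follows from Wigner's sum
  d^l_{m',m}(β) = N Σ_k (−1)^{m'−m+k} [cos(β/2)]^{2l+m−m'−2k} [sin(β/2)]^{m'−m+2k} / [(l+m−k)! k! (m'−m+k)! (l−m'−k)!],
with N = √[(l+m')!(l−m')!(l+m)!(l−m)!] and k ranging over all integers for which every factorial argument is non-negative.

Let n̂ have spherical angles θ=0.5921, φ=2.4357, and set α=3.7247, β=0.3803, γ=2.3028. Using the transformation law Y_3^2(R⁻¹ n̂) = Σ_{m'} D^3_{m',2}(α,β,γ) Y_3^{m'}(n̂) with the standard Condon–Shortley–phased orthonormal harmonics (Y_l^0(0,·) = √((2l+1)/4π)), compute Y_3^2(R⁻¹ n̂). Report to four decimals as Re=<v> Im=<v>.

Need the full column D^3_{m',2} for m'=−3..3 at α=3.7247, β=0.3803, γ=2.3028.
cos(β/2)=0.981976, sin(β/2)=0.189006
d^3_{-3,2}: single k=5 term ⇒ +0.000580;  D = +0.000557+0.000163i
d^3_{-2,2}: k∈[4..5] ⇒ +0.006153 -0.000046 = +0.006107;  D = -0.005838+0.001792i
d^3_{-1,2}: k∈[3..4] ⇒ +0.040435 -0.000749 = +0.039686;  D = +0.025259-0.030611i
d^3_{0,2}: k∈[2..3] ⇒ +0.181935 -0.006740 = +0.175195;  D = -0.018673+0.174197i
d^3_{1,2}: k∈[1..2] ⇒ +0.545733 -0.040435 = +0.505298;  D = -0.231684-0.449052i
d^3_{2,2}: k∈[0..1] ⇒ +0.896613 -0.166083 = +0.730530;  D = +0.637076+0.357502i
d^3_{3,2}: single k=0 term ⇒ -0.422723;  D = +0.421636-0.030299i
Y_3^{m'}(θ=0.5921,φ=2.4357) and Σ D·Y over m':
  (+0.0006+0.0002i)·(+0.0377-0.0620i)  (-0.0058+0.0018i)·(+0.0418+0.2608i)  (+0.0253-0.0306i)·(-0.3353-0.2858i)  (-0.0187+0.1742i)·(+0.1370+0.0000i)  (-0.2317-0.4491i)·(+0.3353-0.2858i)  (+0.6371+0.3575i)·(+0.0418-0.2608i)  (+0.4216-0.0303i)·(-0.0377-0.0620i)
Y_3^2(R⁻¹ n̂) = -0.124373-0.235084i

Re=-0.1244 Im=-0.2351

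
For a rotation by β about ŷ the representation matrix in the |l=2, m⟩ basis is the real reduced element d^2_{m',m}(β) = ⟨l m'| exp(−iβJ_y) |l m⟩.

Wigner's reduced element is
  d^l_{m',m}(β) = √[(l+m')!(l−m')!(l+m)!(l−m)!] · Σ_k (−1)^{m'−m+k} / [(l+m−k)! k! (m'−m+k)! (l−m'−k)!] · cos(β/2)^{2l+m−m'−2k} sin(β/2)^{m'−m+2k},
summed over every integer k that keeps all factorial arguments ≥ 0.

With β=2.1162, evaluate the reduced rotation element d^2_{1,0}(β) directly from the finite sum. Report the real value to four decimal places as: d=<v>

d=0.5432

d^2_{1,0}(β=2.1162) via Wigner's sum:
Half-angle: c=0.490529, s=0.871425. N=√(6·1·2·2)=4.898979
Admissible k: 0..1 (factorial args all ≥0)
  k=0: (−1)^1·4.8990/(2)·0.4905^3·0.8714^1 = -0.251941
  k=1: (−1)^2·4.8990/(2)·0.4905^1·0.8714^3 = +0.795115
d^2_{1,0}(2.1162) = -0.251941 +0.795115 = +0.543174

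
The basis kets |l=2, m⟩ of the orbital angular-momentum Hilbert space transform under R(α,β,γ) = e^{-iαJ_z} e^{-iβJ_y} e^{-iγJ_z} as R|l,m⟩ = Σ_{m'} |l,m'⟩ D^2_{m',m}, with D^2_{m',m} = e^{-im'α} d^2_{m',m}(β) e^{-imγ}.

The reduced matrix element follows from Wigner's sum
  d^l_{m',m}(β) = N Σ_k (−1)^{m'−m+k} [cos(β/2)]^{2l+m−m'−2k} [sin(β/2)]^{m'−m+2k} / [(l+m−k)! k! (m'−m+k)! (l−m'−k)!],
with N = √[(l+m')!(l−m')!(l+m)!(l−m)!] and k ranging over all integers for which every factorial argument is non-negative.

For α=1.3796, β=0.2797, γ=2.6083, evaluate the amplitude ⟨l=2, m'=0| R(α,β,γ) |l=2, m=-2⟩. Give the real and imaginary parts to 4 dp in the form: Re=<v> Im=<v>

First d^2_{0,-2}(β=0.2797), then the phase factors e^{-i(0)α} and e^{-i(-2)γ}:
c=cos(0.2797/2)=0.990237, s=sin(0.2797/2)=0.139395; N=√[2·2·1·24]=9.797959
Admissible k: 0..0 (factorial args all ≥0)
  k=0: (−1)^2·9.7980/(4)·0.9902^2·0.1394^2 = +0.046671
d^2_{0,-2}(0.2797) = +0.046671
D = (+1.000000+0.000000i)·(+0.046671)·(+0.483117-0.875556i) = +0.022547-0.040863i

Re=0.0225 Im=-0.0409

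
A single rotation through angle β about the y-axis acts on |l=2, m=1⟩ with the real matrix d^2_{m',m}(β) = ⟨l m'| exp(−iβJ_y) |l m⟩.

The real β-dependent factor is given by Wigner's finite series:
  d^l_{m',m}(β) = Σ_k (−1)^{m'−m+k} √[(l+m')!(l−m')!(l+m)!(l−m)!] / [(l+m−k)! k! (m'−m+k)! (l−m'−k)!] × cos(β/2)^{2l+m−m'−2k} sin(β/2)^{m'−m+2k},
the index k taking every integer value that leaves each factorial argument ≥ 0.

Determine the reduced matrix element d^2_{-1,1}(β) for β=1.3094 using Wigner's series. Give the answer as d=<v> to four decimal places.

d^2_{-1,1}(β=1.3094) via Wigner's sum:
c=cos(1.3094/2)=0.793231, s=sin(1.3094/2)=0.608921; N=√[1·6·6·1]=6.000000
k: max(0,(1)−(-1))=2 … min(2+(1),2−(-1))=3
  k=2: (−1)^0·6.0000/(2)·0.7932^2·0.6089^2 = +0.699911
  k=3: (−1)^1·6.0000/(6)·0.7932^0·0.6089^4 = -0.137482
d^2_{-1,1}(1.3094) = +0.699911 -0.137482 = +0.562429

d=0.5624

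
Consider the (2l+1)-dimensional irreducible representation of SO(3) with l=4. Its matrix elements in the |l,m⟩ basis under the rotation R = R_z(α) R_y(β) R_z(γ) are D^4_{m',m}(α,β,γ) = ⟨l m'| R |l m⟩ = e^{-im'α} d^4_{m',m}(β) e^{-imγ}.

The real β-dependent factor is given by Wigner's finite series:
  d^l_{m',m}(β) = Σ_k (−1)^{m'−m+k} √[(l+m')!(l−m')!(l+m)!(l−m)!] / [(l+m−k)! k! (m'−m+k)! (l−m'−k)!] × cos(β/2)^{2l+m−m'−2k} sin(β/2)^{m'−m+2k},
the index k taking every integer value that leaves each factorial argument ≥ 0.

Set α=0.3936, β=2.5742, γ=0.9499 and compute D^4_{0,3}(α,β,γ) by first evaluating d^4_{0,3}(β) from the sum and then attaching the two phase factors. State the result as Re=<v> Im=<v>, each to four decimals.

Re=0.1854 Im=0.0557

D^4_{0,3}(0.3936,2.5742,0.9499) = e^{-i·0·0.3936}·d^4_{0,3}(2.5742)·e^{-i·3·0.9499}. Compute d first:
With c≡cos(β/2)=0.279906 and s≡sin(β/2)=0.960027, N=[24·24·5040·1]^{1/2}=1703.830978
k∈{3,4} keeps every argument non-negative
  k=3: (−1)^0·1703.8310/(144)·0.2799^5·0.9600^3 = +0.017988
  k=4: (−1)^1·1703.8310/(144)·0.2799^3·0.9600^5 = -0.211602
d^4_{0,3}(2.5742) = +0.017988 -0.211602 = -0.193614
Attach z-rotation phases: D = e^{-i(0)(0.3936)}·(-0.193614)·e^{-i(3)(0.9499)} = +0.185424+0.055715i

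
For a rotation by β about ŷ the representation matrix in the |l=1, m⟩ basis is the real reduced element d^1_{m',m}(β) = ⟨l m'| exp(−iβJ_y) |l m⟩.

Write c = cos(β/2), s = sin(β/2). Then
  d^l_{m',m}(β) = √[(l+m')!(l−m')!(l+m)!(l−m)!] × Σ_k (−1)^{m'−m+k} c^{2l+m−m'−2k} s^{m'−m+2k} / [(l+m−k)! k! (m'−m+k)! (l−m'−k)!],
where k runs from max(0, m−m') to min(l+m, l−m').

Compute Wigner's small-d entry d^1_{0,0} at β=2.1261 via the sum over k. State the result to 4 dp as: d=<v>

d^1_{0,0}(β=2.1261) via Wigner's sum:
With c≡cos(β/2)=0.486209 and s≡sin(β/2)=0.873842, N=[1·1·1·1]^{1/2}=1.000000
The bounds max(0,m−m')=0 and min(l+m,l−m')=1 give 2 terms
  k=0: (−1)^0·1.0000/(1)·0.4862^2·0.8738^0 = +0.236399
  k=1: (−1)^1·1.0000/(1)·0.4862^0·0.8738^2 = -0.763601
d^1_{0,0}(2.1261) = +0.236399 -0.763601 = -0.527201

d=-0.5272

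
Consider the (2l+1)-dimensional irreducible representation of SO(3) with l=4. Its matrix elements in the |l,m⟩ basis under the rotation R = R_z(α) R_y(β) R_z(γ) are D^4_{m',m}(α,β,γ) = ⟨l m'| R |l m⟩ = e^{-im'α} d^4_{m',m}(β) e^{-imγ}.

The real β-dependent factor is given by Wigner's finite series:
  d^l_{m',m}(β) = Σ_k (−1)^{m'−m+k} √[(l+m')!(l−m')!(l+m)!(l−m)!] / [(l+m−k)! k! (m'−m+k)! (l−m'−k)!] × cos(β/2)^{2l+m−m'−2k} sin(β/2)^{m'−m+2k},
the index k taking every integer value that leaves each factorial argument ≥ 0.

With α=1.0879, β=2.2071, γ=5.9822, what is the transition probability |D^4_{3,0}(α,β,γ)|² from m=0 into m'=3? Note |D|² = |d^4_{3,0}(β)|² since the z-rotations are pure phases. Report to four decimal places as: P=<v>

P=0.2091

First d^4_{3,0}(β=2.2071), then the phase factors e^{-i(3)α} and e^{-i(0)γ}:
Half-angle: c=0.450429, s=0.892812. N=√(5040·1·24·24)=1703.830978
The bounds max(0,m−m')=0 and min(l+m,l−m')=1 give 2 terms
  k=0: (−1)^3·1703.8310/(144)·0.4504^5·0.8928^3 = -0.156127
  k=1: (−1)^4·1703.8310/(144)·0.4504^3·0.8928^5 = +0.613401
d^4_{3,0}(2.2071) = -0.156127 +0.613401 = +0.457274
|D^4_{3,0}|² = |d^4_{3,0}(β)|² = (+0.457274)² = 0.209100 (the z-rotation phases have unit modulus)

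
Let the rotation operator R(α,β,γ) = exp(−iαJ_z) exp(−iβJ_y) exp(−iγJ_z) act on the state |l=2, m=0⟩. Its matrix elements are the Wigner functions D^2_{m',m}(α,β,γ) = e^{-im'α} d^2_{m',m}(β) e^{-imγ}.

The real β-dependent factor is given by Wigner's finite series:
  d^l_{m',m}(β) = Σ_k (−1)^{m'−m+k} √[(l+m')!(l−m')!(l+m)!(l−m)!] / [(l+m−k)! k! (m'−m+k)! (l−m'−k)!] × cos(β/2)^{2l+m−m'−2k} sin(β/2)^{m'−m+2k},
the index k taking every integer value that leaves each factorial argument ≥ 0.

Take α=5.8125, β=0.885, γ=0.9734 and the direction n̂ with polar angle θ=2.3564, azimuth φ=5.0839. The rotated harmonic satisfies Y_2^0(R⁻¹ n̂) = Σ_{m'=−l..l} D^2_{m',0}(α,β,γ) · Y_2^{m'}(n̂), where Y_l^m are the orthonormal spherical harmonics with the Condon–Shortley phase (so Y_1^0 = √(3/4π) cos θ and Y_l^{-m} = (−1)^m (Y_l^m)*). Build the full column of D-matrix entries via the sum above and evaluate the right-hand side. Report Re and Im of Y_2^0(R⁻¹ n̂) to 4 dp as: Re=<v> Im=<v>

Re=-0.3139 Im=0.0000

Need the full column D^2_{m',0} for m'=−2..2 at α=5.8125, β=0.885, γ=0.9734.
cos(β/2)=0.903684, sin(β/2)=0.428200
d^2_{-2,0}: single k=2 term ⇒ +0.366777;  D = +0.215915-0.296490i
d^2_{-1,0}: k∈[1..2] ⇒ +0.774055 -0.173793 = +0.600262;  D = +0.534989-0.272217i
d^2_{0,0}: k∈[0..2] ⇒ +0.666909 -0.598944 +0.033619 = +0.101583;  D = +0.101583+0.000000i
d^2_{1,0}: k∈[0..1] ⇒ -0.774055 +0.173793 = -0.600262;  D = -0.534989-0.272217i
d^2_{2,0}: single k=0 term ⇒ +0.366777;  D = +0.215915+0.296490i
Y_2^{m'}(θ=2.3564,φ=5.0839) and Σ D·Y over m':
  (+0.2159-0.2965i)·(-0.1422+0.1306i)  (+0.5350-0.2722i)·(-0.1402-0.3599i)  (+0.1016+0.0000i)·(+0.1579+0.0000i)  (-0.5350-0.2722i)·(+0.1402-0.3599i)  (+0.2159+0.2965i)·(-0.1422-0.1306i)
Y_2^0(R⁻¹ n̂) = -0.313902+0.000000i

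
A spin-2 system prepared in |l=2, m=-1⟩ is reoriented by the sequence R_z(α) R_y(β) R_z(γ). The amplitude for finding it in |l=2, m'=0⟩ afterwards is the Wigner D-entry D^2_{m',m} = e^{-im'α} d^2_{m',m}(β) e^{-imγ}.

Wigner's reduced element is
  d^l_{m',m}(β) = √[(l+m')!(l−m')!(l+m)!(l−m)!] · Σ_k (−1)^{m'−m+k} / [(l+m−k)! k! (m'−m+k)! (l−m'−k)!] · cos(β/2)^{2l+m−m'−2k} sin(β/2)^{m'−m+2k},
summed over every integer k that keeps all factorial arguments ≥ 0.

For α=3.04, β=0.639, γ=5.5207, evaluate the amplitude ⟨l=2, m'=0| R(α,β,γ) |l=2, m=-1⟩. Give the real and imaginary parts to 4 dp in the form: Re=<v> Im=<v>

Re=-0.4240 Im=0.4050

D^2_{0,-1}(3.04,0.639,5.5207) = e^{-i·0·3.04}·d^2_{0,-1}(0.639)·e^{-i·-1·5.5207}. Compute d first:
With c≡cos(β/2)=0.949393 and s≡sin(β/2)=0.314092, N=[2·2·1·6]^{1/2}=4.898979
k: max(0,(-1)−(0))=0 … min(2+(-1),2−(0))=1
  k=0: (−1)^1·4.8990/(2)·0.9494^3·0.3141^1 = -0.658370
  k=1: (−1)^2·4.8990/(2)·0.9494^1·0.3141^3 = +0.072060
d^2_{0,-1}(0.639) = -0.658370 +0.072060 = -0.586310
D = (+1.000000+0.000000i)·(-0.586310)·(+0.723122-0.690721i) = -0.423974+0.404977i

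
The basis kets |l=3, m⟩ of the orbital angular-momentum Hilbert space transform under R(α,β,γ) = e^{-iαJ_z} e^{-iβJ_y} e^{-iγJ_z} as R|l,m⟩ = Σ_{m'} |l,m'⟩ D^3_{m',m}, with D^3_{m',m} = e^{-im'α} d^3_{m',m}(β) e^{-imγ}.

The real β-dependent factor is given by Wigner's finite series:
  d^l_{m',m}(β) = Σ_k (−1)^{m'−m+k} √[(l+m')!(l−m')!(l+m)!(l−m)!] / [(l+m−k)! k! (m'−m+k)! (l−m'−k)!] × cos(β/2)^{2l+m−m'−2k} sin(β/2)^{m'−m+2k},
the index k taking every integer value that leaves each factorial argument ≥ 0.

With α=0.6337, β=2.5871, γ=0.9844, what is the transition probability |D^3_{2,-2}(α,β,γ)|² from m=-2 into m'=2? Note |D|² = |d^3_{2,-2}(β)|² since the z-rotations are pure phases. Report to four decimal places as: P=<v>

First d^3_{2,-2}(β=2.5871), then the phase factors e^{-i(2)α} and e^{-i(-2)γ}:
With c≡cos(β/2)=0.273708 and s≡sin(β/2)=0.961813, N=[120·1·1·120]^{1/2}=120.000000
Admissible k: 0..1 (factorial args all ≥0)
  k=0: (−1)^4·120.0000/(24)·0.2737^2·0.9618^4 = +0.320559
  k=1: (−1)^5·120.0000/(120)·0.2737^0·0.9618^6 = -0.791668
d^3_{2,-2}(2.5871) = +0.320559 -0.791668 = -0.471110
|D^3_{2,-2}|² = |d^3_{2,-2}(β)|² = (-0.471110)² = 0.221944 (the z-rotation phases have unit modulus)

P=0.2219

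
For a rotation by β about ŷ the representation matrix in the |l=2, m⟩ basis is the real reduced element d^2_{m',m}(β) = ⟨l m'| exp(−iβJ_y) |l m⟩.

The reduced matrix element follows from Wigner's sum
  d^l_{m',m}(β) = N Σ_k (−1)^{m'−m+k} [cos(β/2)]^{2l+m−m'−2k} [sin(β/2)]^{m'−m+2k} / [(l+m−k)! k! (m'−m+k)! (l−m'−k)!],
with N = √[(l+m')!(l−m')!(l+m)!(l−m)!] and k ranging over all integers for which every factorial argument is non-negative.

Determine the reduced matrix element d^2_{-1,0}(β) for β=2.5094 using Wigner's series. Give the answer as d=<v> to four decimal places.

d=-0.5838

d^2_{-1,0}(β=2.5094) via Wigner's sum:
With c≡cos(β/2)=0.310859 and s≡sin(β/2)=0.950456, N=[1·6·2·2]^{1/2}=4.898979
The bounds max(0,m−m')=1 and min(l+m,l−m')=2 give 2 terms
  k=1: (−1)^0·4.8990/(2)·0.3109^3·0.9505^1 = +0.069935
  k=2: (−1)^1·4.8990/(2)·0.3109^1·0.9505^3 = -0.653785
d^2_{-1,0}(2.5094) = +0.069935 -0.653785 = -0.583850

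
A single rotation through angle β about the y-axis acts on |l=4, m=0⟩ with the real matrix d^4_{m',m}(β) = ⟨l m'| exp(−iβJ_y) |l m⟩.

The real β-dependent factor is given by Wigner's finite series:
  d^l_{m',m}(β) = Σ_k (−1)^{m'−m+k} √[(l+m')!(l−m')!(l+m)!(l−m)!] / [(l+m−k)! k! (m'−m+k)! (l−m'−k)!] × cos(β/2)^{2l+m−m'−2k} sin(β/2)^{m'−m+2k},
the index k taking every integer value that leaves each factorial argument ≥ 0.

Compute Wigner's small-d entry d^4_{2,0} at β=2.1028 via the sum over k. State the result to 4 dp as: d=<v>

d=0.2352

d^4_{2,0}(β=2.1028) via Wigner's sum:
c=cos(2.1028/2)=0.496356, s=sin(2.1028/2)=0.868119; N=√[720·2·24·24]=910.735966
k: max(0,(0)−(2))=0 … min(4+(0),4−(2))=2
  k=0: (−1)^2·910.7360/(96)·0.4964^6·0.8681^2 = +0.106915
  k=1: (−1)^3·910.7360/(36)·0.4964^4·0.8681^4 = -0.872129
  k=2: (−1)^4·910.7360/(96)·0.4964^2·0.8681^6 = +1.000423
d^4_{2,0}(2.1028) = +0.106915 -0.872129 +1.000423 = +0.235209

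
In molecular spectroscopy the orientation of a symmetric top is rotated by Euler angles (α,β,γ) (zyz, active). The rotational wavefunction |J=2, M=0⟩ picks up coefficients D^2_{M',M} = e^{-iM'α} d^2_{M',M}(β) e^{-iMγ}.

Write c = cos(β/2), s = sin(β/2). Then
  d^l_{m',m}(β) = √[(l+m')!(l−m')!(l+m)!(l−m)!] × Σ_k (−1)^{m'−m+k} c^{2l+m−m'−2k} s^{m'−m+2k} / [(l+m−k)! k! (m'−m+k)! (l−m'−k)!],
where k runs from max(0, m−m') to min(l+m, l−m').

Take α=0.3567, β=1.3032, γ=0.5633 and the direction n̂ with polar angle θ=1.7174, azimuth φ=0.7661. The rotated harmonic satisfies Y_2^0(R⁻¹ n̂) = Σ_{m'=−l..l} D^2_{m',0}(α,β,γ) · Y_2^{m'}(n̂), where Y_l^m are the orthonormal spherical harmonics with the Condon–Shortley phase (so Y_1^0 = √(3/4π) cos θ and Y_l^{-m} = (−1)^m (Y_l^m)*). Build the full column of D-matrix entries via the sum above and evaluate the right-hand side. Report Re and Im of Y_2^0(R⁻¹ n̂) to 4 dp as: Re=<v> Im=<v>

Re=0.3468 Im=0.0000

Need the full column D^2_{m',0} for m'=−2..2 at α=0.3567, β=1.3032, γ=0.5633.
cos(β/2)=0.795114, sin(β/2)=0.606459
d^2_{-2,0}: single k=2 term ⇒ +0.569559;  D = +0.430667+0.372724i
d^2_{-1,0}: k∈[1..2] ⇒ +0.746735 -0.434421 = +0.312314;  D = +0.292655+0.109055i
d^2_{0,0}: k∈[0..2] ⇒ +0.399686 -0.930085 +0.135272 = -0.395128;  D = -0.395128+0.000000i
d^2_{1,0}: k∈[0..1] ⇒ -0.746735 +0.434421 = -0.312314;  D = -0.292655+0.109055i
d^2_{2,0}: single k=0 term ⇒ +0.569559;  D = +0.430667-0.372724i
Y_2^{m'}(θ=1.7174,φ=0.7661) and Σ D·Y over m':
  (+0.4307+0.3727i)·(+0.0146-0.3777i)  (+0.2927+0.1091i)·(-0.0805+0.0774i)  (-0.3951+0.0000i)·(-0.2952+0.0000i)  (-0.2927+0.1091i)·(+0.0805+0.0774i)  (+0.4307-0.3727i)·(+0.0146+0.3777i)
Y_2^0(R⁻¹ n̂) = +0.346827+0.000000i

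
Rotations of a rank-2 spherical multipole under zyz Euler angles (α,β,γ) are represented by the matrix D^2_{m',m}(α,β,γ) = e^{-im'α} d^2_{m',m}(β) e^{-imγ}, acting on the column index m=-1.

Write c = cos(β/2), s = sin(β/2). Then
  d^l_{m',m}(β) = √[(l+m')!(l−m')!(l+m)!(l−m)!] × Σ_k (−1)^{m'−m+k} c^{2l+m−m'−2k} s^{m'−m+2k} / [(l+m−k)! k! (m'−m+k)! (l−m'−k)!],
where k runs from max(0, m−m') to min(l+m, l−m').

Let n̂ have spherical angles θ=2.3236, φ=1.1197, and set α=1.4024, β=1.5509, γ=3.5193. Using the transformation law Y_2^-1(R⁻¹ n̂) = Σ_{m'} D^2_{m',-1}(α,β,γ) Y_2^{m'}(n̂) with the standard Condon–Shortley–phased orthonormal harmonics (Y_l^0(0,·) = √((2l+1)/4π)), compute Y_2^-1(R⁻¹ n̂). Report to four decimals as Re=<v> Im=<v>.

Need the full column D^2_{m',-1} for m'=−2..2 at α=1.4024, β=1.5509, γ=3.5193.
cos(β/2)=0.714106, sin(β/2)=0.700037
d^2_{-2,-1}: single k=1 term ⇒ +0.509847;  D = +0.509420+0.020854i
d^2_{-1,-1}: k∈[0..1] ⇒ +0.260046 -0.749703 = -0.489657;  D = -0.101744+0.478970i
d^2_{0,-1}: k∈[0..1] ⇒ -0.624432 +0.600070 = -0.024361;  D = +0.022644+0.008984i
d^2_{1,-1}: k∈[0..1] ⇒ +0.749703 -0.240151 = +0.509552;  D = -0.264642+0.435440i
d^2_{2,-1}: single k=0 term ⇒ -0.489955;  D = -0.370123-0.321038i
Y_2^{m'}(θ=2.3236,φ=1.1197) and Σ D·Y over m':
  (+0.5094+0.0209i)·(-0.1275-0.1614i)  (-0.1017+0.4790i)·(-0.1680+0.3469i)  (+0.0226+0.0090i)·(+0.1269+0.0000i)  (-0.2646+0.4354i)·(+0.1680+0.3469i)  (-0.3701-0.3210i)·(-0.1275+0.1614i)
Y_2^-1(R⁻¹ n̂) = -0.304279-0.236972i

Re=-0.3043 Im=-0.2370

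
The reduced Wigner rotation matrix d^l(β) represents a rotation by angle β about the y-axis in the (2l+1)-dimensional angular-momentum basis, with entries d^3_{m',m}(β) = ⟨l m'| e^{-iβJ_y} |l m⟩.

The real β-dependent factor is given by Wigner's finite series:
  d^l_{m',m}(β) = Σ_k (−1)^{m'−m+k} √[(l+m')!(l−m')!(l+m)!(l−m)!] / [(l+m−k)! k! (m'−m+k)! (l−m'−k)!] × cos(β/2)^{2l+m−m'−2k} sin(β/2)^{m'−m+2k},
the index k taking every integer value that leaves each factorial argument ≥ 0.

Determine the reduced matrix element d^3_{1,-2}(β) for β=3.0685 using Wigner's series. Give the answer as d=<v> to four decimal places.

d=0.1149

d^3_{1,-2}(β=3.0685) via Wigner's sum:
Half-angle: c=0.036538, s=0.999332. N=√(24·2·1·120)=75.894664
Admissible k: 0..1 (factorial args all ≥0)
  k=0: (−1)^3·75.8947/(12)·0.0365^3·0.9993^3 = -0.000308
  k=1: (−1)^4·75.8947/(24)·0.0365^1·0.9993^5 = +0.115159
d^3_{1,-2}(3.0685) = -0.000308 +0.115159 = +0.114851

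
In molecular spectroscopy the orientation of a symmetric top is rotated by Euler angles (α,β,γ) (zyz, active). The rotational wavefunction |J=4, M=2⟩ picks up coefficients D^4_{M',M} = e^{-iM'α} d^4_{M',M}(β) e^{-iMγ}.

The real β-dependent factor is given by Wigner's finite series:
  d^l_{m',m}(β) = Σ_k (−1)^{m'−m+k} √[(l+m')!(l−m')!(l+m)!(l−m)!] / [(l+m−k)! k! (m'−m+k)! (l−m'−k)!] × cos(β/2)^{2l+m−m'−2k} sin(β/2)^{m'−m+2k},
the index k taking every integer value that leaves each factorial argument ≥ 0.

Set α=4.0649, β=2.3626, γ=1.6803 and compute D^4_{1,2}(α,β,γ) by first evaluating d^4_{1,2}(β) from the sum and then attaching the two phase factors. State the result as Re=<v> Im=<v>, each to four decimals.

Re=0.1647 Im=-0.3607

Split into d^4_{1,2}(β=2.3626) × two z-phases.
c=cos(2.3626/2)=0.379723, s=sin(2.3626/2)=0.925100; N=√[120·6·720·2]=1018.233765
k: max(0,(2)−(1))=1 … min(4+(2),4−(1))=3
  k=1: (−1)^0·1018.2338/(240)·0.3797^7·0.9251^1 = +0.004468
  k=2: (−1)^1·1018.2338/(48)·0.3797^5·0.9251^3 = -0.132588
  k=3: (−1)^2·1018.2338/(72)·0.3797^3·0.9251^5 = +0.524636
d^4_{1,2}(2.3626) = +0.004468 -0.132588 +0.524636 = +0.396516
Phases: e^{-i·(1)·4.0649}=-0.603186+0.797601i, e^{-i·(2)·1.6803}=-0.976114+0.217261i ⇒ D=+0.164749-0.360670i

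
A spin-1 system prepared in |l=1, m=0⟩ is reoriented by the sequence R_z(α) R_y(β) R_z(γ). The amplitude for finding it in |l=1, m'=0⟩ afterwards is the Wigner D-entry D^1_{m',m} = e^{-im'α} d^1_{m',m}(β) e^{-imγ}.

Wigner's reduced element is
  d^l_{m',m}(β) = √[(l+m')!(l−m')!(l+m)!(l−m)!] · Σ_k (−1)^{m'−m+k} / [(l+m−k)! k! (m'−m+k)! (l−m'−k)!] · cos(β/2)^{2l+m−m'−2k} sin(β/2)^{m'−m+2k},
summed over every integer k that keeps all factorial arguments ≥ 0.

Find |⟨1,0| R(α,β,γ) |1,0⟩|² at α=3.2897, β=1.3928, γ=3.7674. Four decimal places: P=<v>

P=0.0313

First d^1_{0,0}(β=1.3928), then the phase factors e^{-i(0)α} and e^{-i(0)γ}:
With c≡cos(β/2)=0.767156 and s≡sin(β/2)=0.641460, N=[1·1·1·1]^{1/2}=1.000000
k∈{0,1} keeps every argument non-negative
  k=0: (−1)^0·1.0000/(1)·0.7672^2·0.6415^0 = +0.588529
  k=1: (−1)^1·1.0000/(1)·0.7672^0·0.6415^2 = -0.411471
d^1_{0,0}(1.3928) = +0.588529 -0.411471 = +0.177058
|D^1_{0,0}|² = |d^1_{0,0}(β)|² = (+0.177058)² = 0.031350 (the z-rotation phases have unit modulus)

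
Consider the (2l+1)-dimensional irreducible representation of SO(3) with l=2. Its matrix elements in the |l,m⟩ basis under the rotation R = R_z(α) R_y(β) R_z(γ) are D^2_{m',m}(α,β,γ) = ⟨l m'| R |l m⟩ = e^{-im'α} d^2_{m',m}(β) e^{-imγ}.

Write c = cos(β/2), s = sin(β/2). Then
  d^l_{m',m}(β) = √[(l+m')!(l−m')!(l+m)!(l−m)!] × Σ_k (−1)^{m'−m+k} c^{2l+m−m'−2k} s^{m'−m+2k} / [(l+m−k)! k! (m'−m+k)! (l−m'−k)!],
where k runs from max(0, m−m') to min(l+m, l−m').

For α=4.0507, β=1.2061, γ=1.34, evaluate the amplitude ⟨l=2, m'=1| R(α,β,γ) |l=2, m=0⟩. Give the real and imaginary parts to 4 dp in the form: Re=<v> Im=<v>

Re=0.2508 Im=-0.3220

Split into d^2_{1,0}(β=1.2061) × two z-phases.
With c≡cos(β/2)=0.823610 and s≡sin(β/2)=0.567157, N=[6·1·2·2]^{1/2}=4.898979
The bounds max(0,m−m')=0 and min(l+m,l−m')=1 give 2 terms
  k=0: (−1)^1·4.8990/(2)·0.8236^3·0.5672^1 = -0.776146
  k=1: (−1)^2·4.8990/(2)·0.8236^1·0.5672^3 = +0.368050
d^2_{1,0}(1.2061) = -0.776146 +0.368050 = -0.408095
D = (-0.614450+0.788956i)·(-0.408095)·(+1.000000+0.000000i) = +0.250754-0.321969i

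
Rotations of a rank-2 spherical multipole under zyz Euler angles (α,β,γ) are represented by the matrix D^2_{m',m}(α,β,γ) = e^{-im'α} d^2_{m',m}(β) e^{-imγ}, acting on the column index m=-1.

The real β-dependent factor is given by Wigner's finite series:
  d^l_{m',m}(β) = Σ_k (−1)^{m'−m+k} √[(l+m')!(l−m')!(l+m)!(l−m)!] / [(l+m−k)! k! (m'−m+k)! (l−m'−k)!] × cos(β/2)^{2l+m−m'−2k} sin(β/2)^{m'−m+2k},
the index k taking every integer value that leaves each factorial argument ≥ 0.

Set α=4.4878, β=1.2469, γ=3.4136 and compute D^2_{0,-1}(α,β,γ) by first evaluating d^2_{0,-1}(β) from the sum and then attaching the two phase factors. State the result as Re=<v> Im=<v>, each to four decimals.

D^2_{0,-1}(4.4878,1.2469,3.4136) = e^{-i·0·4.4878}·d^2_{0,-1}(1.2469)·e^{-i·-1·3.4136}. Compute d first:
With c≡cos(β/2)=0.811869 and s≡sin(β/2)=0.583840, N=[2·2·1·6]^{1/2}=4.898979
k∈{0,1} keeps every argument non-negative
  k=0: (−1)^1·4.8990/(2)·0.8119^3·0.5838^1 = -0.765292
  k=1: (−1)^2·4.8990/(2)·0.8119^1·0.5838^3 = +0.395769
d^2_{0,-1}(1.2469) = -0.765292 +0.395769 = -0.369522
D = (+1.000000+0.000000i)·(-0.369522)·(-0.963234-0.268666i) = +0.355936+0.099278i

Re=0.3559 Im=0.0993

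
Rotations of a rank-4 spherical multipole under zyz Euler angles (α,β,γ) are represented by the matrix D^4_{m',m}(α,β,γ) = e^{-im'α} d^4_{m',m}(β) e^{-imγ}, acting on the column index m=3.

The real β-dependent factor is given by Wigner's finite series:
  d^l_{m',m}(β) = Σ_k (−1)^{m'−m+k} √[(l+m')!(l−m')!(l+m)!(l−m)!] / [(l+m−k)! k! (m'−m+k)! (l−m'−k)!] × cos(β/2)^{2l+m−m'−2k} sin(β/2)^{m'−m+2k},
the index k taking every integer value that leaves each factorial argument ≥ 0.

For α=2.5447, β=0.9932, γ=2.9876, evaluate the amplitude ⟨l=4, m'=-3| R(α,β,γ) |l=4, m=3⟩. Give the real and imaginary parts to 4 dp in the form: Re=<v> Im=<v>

Re=0.0145 Im=-0.0589

D^4_{-3,3}(2.5447,0.9932,2.9876) = e^{-i·-3·2.5447}·d^4_{-3,3}(0.9932)·e^{-i·3·2.9876}. Compute d first:
Half-angle: c=0.879208, s=0.476439. N=√(1·5040·5040·1)=5040.000000
k: max(0,(3)−(-3))=6 … min(4+(3),4−(-3))=7
  k=6: (−1)^0·5040.0000/(720)·0.8792^2·0.4764^6 = +0.063288
  k=7: (−1)^1·5040.0000/(5040)·0.8792^0·0.4764^8 = -0.002655
d^4_{-3,3}(0.9932) = +0.063288 -0.002655 = +0.060634
D = (+0.218114+0.975923i)·(+0.060634)·(-0.895173-0.445720i) = +0.014536-0.058865i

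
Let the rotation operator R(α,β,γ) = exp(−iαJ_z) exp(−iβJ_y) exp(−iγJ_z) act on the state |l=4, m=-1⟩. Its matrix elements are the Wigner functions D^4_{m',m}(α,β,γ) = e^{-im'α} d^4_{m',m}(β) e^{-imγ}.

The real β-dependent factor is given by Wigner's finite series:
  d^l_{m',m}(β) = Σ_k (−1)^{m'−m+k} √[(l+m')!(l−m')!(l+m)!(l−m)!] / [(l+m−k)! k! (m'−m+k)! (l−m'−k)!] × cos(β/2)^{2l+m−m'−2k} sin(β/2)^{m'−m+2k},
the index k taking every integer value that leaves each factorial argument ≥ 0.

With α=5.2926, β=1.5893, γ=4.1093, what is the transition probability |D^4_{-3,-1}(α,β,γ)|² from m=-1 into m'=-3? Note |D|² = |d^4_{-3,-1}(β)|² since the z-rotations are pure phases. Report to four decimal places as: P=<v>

P=0.1215

First d^4_{-3,-1}(β=1.5893), then the phase factors e^{-i(-3)α} and e^{-i(-1)γ}:
c=cos(1.5893/2)=0.700535, s=sin(1.5893/2)=0.713618; N=√[1·5040·6·120]=1904.940944
k: max(0,(-1)−(-3))=2 … min(4+(-1),4−(-3))=3
  k=2: (−1)^0·1904.9409/(240)·0.7005^6·0.7136^2 = +0.477727
  k=3: (−1)^1·1904.9409/(144)·0.7005^4·0.7136^4 = -0.826231
d^4_{-3,-1}(1.5893) = +0.477727 -0.826231 = -0.348504
|D^4_{-3,-1}|² = |d^4_{-3,-1}(β)|² = (-0.348504)² = 0.121455 (the z-rotation phases have unit modulus)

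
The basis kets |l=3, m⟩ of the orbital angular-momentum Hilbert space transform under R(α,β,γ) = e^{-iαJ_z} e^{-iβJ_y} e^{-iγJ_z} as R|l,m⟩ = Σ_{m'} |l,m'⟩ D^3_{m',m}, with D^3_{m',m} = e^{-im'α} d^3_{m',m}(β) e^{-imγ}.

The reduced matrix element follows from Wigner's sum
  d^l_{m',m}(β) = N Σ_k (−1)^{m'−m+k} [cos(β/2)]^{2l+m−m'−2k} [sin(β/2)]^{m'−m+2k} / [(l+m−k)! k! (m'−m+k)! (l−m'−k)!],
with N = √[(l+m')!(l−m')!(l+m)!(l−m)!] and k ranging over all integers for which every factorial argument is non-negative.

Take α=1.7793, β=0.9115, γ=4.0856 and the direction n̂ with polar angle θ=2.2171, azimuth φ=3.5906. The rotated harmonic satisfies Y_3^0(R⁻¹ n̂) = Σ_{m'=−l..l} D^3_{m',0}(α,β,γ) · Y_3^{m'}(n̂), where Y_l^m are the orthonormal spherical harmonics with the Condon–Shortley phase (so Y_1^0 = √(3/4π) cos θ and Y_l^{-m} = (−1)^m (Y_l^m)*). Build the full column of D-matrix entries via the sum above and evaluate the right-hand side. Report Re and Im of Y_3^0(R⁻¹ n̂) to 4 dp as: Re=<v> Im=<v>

Re=0.3201 Im=0.0000

Need the full column D^3_{m',0} for m'=−3..3 at α=1.7793, β=0.9115, γ=4.0856.
cos(β/2)=0.897931, sin(β/2)=0.440136
d^3_{-3,0}: single k=3 term ⇒ +0.276061;  D = +0.161637-0.223792i
d^3_{-2,0}: k∈[2..3] ⇒ +0.689773 -0.165727 = +0.524046;  D = -0.479138-0.212252i
d^3_{-1,0}: k∈[1..3] ⇒ +0.890005 -0.641507 +0.051377 = +0.299875;  D = -0.062073+0.293381i
d^3_{0,0}: k∈[0..3] ⇒ +0.524153 -1.133413 +0.272318 -0.007270 = -0.344212;  D = -0.344212+0.000000i
d^3_{1,0}: k∈[0..2] ⇒ -0.890005 +0.641507 -0.051377 = -0.299875;  D = +0.062073+0.293381i
d^3_{2,0}: k∈[0..1] ⇒ +0.689773 -0.165727 = +0.524046;  D = -0.479138+0.212252i
d^3_{3,0}: single k=0 term ⇒ -0.276061;  D = -0.161637-0.223792i
Y_3^{m'}(θ=2.2171,φ=3.5906) and Σ D·Y over m':
  (+0.1616-0.2238i)·(-0.0471+0.2070i)  (-0.4791-0.2123i)·(-0.2444+0.3068i)  (-0.0621+0.2934i)·(-0.1891+0.0911i)  (-0.3442+0.0000i)·(+0.2667+0.0000i)  (+0.0621+0.2934i)·(+0.1891+0.0911i)  (-0.4791+0.2123i)·(-0.2444-0.3068i)  (-0.1616-0.2238i)·(+0.0471+0.2070i)
Y_3^0(R⁻¹ n̂) = +0.320107+0.000000i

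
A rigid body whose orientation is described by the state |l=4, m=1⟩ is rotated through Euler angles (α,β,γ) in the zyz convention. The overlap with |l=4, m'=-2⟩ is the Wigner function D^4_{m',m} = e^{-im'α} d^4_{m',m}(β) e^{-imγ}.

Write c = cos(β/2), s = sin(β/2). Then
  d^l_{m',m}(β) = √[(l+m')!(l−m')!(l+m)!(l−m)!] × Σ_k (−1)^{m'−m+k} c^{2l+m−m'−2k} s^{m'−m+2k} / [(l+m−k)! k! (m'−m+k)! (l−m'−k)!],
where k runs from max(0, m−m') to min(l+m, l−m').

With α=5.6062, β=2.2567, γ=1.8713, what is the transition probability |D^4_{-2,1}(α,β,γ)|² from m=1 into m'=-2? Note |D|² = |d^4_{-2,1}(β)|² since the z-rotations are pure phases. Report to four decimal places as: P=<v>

P=0.0017

First d^4_{-2,1}(β=2.2567), then the phase factors e^{-i(-2)α} and e^{-i(1)γ}:
Half-angle: c=0.428152, s=0.903707. N=√(2·720·120·6)=1018.233765
The bounds max(0,m−m')=3 and min(l+m,l−m')=5 give 3 terms
  k=3: (−1)^0·1018.2338/(72)·0.4282^5·0.9037^3 = +0.150171
  k=4: (−1)^1·1018.2338/(48)·0.4282^3·0.9037^5 = -1.003545
  k=5: (−1)^2·1018.2338/(240)·0.4282^1·0.9037^7 = +0.894185
d^4_{-2,1}(2.2567) = +0.150171 -1.003545 +0.894185 = +0.040810
|D^4_{-2,1}|² = |d^4_{-2,1}(β)|² = (+0.040810)² = 0.001665 (the z-rotation phases have unit modulus)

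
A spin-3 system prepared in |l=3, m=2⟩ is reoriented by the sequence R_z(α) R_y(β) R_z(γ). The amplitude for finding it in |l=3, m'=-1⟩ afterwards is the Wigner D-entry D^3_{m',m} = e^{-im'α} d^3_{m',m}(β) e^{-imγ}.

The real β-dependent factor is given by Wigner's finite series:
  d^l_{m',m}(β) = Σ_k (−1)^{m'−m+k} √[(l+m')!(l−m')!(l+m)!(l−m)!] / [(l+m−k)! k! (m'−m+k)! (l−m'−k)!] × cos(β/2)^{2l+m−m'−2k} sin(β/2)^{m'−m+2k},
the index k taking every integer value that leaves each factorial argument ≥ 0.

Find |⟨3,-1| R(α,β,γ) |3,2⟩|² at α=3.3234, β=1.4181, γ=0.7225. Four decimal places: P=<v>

P=0.2327

D^3_{-1,2}(3.3234,1.4181,0.7225) = e^{-i·-1·3.3234}·d^3_{-1,2}(1.4181)·e^{-i·2·0.7225}. Compute d first:
Half-angle: c=0.758981, s=0.651113. N=√(2·24·120·1)=75.894664
Admissible k: 3..4 (factorial args all ≥0)
  k=3: (−1)^0·75.8947/(12)·0.7590^3·0.6511^3 = +0.763293
  k=4: (−1)^1·75.8947/(24)·0.7590^1·0.6511^5 = -0.280875
d^3_{-1,2}(1.4181) = +0.763293 -0.280875 = +0.482419
|D^3_{-1,2}|² = |d^3_{-1,2}(β)|² = (+0.482419)² = 0.232728 (the z-rotation phases have unit modulus)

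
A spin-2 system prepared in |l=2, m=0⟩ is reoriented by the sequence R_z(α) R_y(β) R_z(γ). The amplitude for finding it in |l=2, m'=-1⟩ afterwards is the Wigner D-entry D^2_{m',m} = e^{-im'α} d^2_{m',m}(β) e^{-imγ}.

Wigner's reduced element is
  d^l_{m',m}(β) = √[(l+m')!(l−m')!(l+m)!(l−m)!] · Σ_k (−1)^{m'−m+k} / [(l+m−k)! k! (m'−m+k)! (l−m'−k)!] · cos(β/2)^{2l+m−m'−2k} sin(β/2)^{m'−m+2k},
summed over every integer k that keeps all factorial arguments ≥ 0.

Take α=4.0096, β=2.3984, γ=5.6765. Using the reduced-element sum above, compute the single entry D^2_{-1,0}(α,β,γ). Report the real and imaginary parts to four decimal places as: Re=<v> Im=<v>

Re=0.3944 Im=0.4656

Split into d^2_{-1,0}(β=2.3984) × two z-phases.
With c≡cos(β/2)=0.363103 and s≡sin(β/2)=0.931749, N=[1·6·2·2]^{1/2}=4.898979
k: max(0,(0)−(-1))=1 … min(2+(0),2−(-1))=2
  k=1: (−1)^0·4.8990/(2)·0.3631^3·0.9317^1 = +0.109261
  k=2: (−1)^1·4.8990/(2)·0.3631^1·0.9317^3 = -0.719453
d^2_{-1,0}(2.3984) = +0.109261 -0.719453 = -0.610192
Attach z-rotation phases: D = e^{-i(-1)(4.0096)}·(-0.610192)·e^{-i(0)(5.6765)} = +0.394397+0.465602i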